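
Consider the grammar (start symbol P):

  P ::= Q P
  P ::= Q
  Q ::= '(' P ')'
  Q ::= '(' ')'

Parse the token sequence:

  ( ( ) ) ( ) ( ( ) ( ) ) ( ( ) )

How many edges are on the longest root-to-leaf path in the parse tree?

[P [Q ( [P [Q ( )]] )] [P [Q ( )] [P [Q ( [P [Q ( )] [P [Q ( )]]] )] [P [Q ( [P [Q ( )]] )]]]]]

7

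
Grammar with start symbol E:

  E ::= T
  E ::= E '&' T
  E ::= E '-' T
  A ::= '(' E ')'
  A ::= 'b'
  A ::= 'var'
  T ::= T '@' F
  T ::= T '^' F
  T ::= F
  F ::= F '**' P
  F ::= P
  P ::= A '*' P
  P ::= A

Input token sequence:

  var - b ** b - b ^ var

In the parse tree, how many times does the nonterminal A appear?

5

[E [E [E [T [F [P [A var]]]]] - [T [F [F [P [A b]]] ** [P [A b]]]]] - [T [T [F [P [A b]]]] ^ [F [P [A var]]]]]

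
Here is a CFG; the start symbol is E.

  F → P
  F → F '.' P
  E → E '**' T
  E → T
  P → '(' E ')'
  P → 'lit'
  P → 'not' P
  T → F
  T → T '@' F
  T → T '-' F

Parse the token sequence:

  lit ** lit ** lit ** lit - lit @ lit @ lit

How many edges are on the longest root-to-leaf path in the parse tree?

[E [E [E [E [T [F [P lit]]]] ** [T [F [P lit]]]] ** [T [F [P lit]]]] ** [T [T [T [T [F [P lit]]] - [F [P lit]]] @ [F [P lit]]] @ [F [P lit]]]]

7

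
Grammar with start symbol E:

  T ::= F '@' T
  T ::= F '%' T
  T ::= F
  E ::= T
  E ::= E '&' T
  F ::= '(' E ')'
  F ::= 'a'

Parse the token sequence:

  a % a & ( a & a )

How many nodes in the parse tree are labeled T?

5

[E [E [T [F a] % [T [F a]]]] & [T [F ( [E [E [T [F a]]] & [T [F a]]] )]]]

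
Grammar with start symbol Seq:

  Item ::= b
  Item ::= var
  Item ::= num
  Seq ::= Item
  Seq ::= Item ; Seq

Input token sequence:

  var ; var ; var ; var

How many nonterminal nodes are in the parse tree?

8

[Seq [Item var] ; [Seq [Item var] ; [Seq [Item var] ; [Seq [Item var]]]]]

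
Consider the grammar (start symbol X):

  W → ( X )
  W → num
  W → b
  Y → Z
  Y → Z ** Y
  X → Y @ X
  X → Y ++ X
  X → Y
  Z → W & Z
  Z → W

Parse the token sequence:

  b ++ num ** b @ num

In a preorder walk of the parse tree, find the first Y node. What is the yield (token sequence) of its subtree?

b

[X [Y [Z [W b]]] ++ [X [Y [Z [W num]] ** [Y [Z [W b]]]] @ [X [Y [Z [W num]]]]]]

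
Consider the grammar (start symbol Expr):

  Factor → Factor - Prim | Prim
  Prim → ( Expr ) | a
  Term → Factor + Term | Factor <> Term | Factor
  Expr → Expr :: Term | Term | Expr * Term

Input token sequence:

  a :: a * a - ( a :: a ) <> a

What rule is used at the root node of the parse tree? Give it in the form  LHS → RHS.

[Expr [Expr [Expr [Term [Factor [Prim a]]]] :: [Term [Factor [Prim a]]]] * [Term [Factor [Factor [Prim a]] - [Prim ( [Expr [Expr [Term [Factor [Prim a]]]] :: [Term [Factor [Prim a]]]] )]] <> [Term [Factor [Prim a]]]]]

Expr → Expr * Term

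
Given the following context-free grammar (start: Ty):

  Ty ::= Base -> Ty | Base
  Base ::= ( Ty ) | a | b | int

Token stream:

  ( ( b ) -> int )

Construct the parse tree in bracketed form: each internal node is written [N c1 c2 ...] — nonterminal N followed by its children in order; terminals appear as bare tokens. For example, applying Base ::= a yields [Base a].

Ty
Base
( Ty )
( Base -> Ty )
( ( Ty ) -> Ty )
( ( Base ) -> Ty )
( ( b ) -> Ty )
( ( b ) -> Base )
( ( b ) -> int )

[Ty [Base ( [Ty [Base ( [Ty [Base b]] )] -> [Ty [Base int]]] )]]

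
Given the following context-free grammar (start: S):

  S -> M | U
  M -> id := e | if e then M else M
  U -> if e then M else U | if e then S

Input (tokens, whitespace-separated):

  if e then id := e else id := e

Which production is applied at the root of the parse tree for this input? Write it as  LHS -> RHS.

S -> M

[S [M if e then [M id := e] else [M id := e]]]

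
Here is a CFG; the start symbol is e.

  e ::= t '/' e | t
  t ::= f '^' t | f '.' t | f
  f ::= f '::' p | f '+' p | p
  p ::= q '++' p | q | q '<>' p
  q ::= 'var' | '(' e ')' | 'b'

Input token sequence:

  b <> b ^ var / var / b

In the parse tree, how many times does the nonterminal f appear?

[e [t [f [p [q b] <> [p [q b]]]] ^ [t [f [p [q var]]]]] / [e [t [f [p [q var]]]] / [e [t [f [p [q b]]]]]]]

4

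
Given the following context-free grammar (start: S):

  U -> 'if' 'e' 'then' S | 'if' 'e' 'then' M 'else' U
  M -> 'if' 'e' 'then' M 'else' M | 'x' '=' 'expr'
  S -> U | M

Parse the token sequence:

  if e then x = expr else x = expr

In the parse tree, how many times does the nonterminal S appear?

[S [M if e then [M x = expr] else [M x = expr]]]

1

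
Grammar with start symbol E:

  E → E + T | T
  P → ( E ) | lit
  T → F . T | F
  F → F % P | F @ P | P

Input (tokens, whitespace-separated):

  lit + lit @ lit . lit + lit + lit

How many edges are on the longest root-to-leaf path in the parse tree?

7

[E [E [E [E [T [F [P lit]]]] + [T [F [F [P lit]] @ [P lit]] . [T [F [P lit]]]]] + [T [F [P lit]]]] + [T [F [P lit]]]]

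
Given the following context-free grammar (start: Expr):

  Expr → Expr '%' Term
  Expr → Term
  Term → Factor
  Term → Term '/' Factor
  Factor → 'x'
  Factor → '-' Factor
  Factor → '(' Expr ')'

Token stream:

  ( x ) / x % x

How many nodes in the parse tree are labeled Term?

4

[Expr [Expr [Term [Term [Factor ( [Expr [Term [Factor x]]] )]] / [Factor x]]] % [Term [Factor x]]]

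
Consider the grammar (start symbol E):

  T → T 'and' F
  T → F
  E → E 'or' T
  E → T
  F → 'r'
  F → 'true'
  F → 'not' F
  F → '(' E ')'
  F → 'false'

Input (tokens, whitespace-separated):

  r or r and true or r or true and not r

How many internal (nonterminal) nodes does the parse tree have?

17

[E [E [E [E [T [F r]]] or [T [T [F r]] and [F true]]] or [T [F r]]] or [T [T [F true]] and [F not [F r]]]]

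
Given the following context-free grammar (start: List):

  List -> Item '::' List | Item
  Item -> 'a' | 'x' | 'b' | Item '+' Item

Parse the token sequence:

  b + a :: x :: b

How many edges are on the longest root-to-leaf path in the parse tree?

4

[List [Item [Item b] + [Item a]] :: [List [Item x] :: [List [Item b]]]]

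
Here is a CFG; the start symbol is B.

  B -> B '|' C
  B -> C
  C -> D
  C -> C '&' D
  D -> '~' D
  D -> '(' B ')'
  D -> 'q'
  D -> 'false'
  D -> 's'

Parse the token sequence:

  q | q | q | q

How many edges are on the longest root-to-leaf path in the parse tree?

[B [B [B [B [C [D q]]] | [C [D q]]] | [C [D q]]] | [C [D q]]]

6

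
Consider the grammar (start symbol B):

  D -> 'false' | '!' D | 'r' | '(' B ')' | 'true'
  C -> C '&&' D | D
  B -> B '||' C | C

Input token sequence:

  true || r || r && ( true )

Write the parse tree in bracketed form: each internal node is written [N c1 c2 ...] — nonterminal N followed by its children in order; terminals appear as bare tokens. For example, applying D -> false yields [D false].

B
B || C
B || C || C
C || C || C
D || C || C
true || C || C
true || D || C
true || r || C
true || r || C && D
true || r || D && D
true || r || r && D
true || r || r && ( B )
true || r || r && ( C )
true || r || r && ( D )
true || r || r && ( true )

[B [B [B [C [D true]]] || [C [D r]]] || [C [C [D r]] && [D ( [B [C [D true]]] )]]]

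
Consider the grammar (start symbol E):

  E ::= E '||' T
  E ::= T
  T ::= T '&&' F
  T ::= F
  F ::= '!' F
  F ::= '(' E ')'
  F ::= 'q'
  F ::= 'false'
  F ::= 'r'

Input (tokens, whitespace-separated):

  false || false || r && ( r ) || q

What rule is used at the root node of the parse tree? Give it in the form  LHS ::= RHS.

E ::= E '||' T

[E [E [E [E [T [F false]]] || [T [F false]]] || [T [T [F r]] && [F ( [E [T [F r]]] )]]] || [T [F q]]]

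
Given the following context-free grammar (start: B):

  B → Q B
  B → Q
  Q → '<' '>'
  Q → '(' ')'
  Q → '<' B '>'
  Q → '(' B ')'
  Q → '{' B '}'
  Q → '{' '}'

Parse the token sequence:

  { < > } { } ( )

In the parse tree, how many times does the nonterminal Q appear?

4

[B [Q { [B [Q < >]] }] [B [Q { }] [B [Q ( )]]]]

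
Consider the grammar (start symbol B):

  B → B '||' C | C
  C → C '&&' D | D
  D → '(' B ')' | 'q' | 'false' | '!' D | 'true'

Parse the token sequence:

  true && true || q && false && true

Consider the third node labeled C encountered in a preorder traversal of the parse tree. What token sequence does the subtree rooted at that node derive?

q && false && true

[B [B [C [C [D true]] && [D true]]] || [C [C [C [D q]] && [D false]] && [D true]]]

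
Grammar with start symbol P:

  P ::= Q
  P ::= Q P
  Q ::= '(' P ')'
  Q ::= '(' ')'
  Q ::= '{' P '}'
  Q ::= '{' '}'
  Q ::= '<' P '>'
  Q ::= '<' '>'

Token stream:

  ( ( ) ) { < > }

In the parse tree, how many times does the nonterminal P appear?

[P [Q ( [P [Q ( )]] )] [P [Q { [P [Q < >]] }]]]

4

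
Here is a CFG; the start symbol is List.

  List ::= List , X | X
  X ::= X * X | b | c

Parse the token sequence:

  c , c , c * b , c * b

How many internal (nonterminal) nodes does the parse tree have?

[List [List [List [List [X c]] , [X c]] , [X [X c] * [X b]]] , [X [X c] * [X b]]]

12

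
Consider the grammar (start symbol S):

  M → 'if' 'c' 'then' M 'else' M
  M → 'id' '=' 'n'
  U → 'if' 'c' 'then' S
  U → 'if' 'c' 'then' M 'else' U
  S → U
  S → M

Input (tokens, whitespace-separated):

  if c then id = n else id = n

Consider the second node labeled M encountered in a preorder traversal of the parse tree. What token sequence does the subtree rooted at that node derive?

id = n

[S [M if c then [M id = n] else [M id = n]]]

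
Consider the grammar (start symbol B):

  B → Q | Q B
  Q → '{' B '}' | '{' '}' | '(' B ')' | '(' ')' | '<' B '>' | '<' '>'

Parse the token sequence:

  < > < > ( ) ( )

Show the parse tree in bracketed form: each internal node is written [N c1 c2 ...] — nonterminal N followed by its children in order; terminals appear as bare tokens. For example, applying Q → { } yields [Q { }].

[B [Q < >] [B [Q < >] [B [Q ( )] [B [Q ( )]]]]]

B
Q B
< > B
< > Q B
< > < > B
< > < > Q B
< > < > ( ) B
< > < > ( ) Q
< > < > ( ) ( )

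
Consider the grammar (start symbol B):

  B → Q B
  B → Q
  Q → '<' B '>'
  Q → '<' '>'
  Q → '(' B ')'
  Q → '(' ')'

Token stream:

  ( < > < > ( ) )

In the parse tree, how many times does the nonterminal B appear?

4

[B [Q ( [B [Q < >] [B [Q < >] [B [Q ( )]]]] )]]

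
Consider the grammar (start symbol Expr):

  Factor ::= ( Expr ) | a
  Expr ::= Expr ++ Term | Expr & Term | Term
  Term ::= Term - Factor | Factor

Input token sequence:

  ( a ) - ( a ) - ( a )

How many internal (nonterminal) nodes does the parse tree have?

[Expr [Term [Term [Term [Factor ( [Expr [Term [Factor a]]] )]] - [Factor ( [Expr [Term [Factor a]]] )]] - [Factor ( [Expr [Term [Factor a]]] )]]]

16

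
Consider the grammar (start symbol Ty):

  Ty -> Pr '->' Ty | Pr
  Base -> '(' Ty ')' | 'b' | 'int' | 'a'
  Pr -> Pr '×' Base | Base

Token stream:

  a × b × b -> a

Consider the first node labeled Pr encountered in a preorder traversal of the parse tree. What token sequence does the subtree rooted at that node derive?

a × b × b

[Ty [Pr [Pr [Pr [Base a]] × [Base b]] × [Base b]] -> [Ty [Pr [Base a]]]]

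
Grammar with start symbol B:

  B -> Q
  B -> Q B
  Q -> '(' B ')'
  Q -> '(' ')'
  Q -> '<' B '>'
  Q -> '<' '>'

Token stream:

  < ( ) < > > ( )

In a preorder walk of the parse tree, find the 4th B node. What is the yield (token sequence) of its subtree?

( )

[B [Q < [B [Q ( )] [B [Q < >]]] >] [B [Q ( )]]]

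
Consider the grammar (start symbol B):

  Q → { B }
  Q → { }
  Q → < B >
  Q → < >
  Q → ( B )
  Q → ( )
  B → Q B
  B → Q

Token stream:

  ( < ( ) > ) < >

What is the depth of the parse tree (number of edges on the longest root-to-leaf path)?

[B [Q ( [B [Q < [B [Q ( )]] >]] )] [B [Q < >]]]

6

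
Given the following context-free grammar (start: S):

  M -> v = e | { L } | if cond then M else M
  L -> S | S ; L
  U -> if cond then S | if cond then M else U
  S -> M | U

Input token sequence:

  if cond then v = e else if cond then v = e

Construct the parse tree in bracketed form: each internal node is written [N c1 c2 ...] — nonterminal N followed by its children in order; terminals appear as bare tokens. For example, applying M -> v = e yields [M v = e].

[S [U if cond then [M v = e] else [U if cond then [S [M v = e]]]]]

S
U
if cond then M else U
if cond then v = e else U
if cond then v = e else if cond then S
if cond then v = e else if cond then M
if cond then v = e else if cond then v = e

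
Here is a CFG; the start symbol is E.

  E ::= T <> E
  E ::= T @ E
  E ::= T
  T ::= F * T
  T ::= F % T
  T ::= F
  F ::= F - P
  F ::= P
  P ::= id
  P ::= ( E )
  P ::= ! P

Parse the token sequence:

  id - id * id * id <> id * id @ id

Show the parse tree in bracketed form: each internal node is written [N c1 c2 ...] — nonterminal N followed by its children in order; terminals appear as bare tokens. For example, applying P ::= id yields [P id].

E
T <> E
F * T <> E
F - P * T <> E
P - P * T <> E
id - P * T <> E
id - id * T <> E
id - id * F * T <> E
id - id * P * T <> E
id - id * id * T <> E
id - id * id * F <> E
id - id * id * P <> E
id - id * id * id <> E
id - id * id * id <> T @ E
id - id * id * id <> F * T @ E
id - id * id * id <> P * T @ E
id - id * id * id <> id * T @ E
id - id * id * id <> id * F @ E
id - id * id * id <> id * P @ E
id - id * id * id <> id * id @ E
id - id * id * id <> id * id @ T
id - id * id * id <> id * id @ F
id - id * id * id <> id * id @ P
id - id * id * id <> id * id @ id

[E [T [F [F [P id]] - [P id]] * [T [F [P id]] * [T [F [P id]]]]] <> [E [T [F [P id]] * [T [F [P id]]]] @ [E [T [F [P id]]]]]]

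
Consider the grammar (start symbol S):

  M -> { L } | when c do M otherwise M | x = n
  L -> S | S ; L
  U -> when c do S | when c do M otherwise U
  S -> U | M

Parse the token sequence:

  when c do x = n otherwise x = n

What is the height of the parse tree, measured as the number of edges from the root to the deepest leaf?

3

[S [M when c do [M x = n] otherwise [M x = n]]]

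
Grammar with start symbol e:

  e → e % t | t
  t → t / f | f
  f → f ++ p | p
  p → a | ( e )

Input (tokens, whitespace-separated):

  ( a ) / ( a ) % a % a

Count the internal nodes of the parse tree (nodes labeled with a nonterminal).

23

[e [e [e [t [t [f [p ( [e [t [f [p a]]]] )]]] / [f [p ( [e [t [f [p a]]]] )]]]] % [t [f [p a]]]] % [t [f [p a]]]]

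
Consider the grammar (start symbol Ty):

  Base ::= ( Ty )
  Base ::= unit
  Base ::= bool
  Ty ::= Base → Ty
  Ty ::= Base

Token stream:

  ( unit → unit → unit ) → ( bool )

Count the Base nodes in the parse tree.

6

[Ty [Base ( [Ty [Base unit] → [Ty [Base unit] → [Ty [Base unit]]]] )] → [Ty [Base ( [Ty [Base bool]] )]]]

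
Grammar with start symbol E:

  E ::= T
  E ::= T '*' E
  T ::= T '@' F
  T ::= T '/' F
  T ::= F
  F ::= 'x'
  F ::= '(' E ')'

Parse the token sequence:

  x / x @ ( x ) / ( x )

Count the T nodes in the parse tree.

6

[E [T [T [T [T [F x]] / [F x]] @ [F ( [E [T [F x]]] )]] / [F ( [E [T [F x]]] )]]]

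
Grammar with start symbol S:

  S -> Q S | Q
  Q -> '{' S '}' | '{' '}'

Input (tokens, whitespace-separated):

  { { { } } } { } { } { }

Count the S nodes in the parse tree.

[S [Q { [S [Q { [S [Q { }]] }]] }] [S [Q { }] [S [Q { }] [S [Q { }]]]]]

6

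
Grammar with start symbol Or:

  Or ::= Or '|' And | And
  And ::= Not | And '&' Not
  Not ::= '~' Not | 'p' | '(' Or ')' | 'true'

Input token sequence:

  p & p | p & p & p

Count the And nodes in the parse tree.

5

[Or [Or [And [And [Not p]] & [Not p]]] | [And [And [And [Not p]] & [Not p]] & [Not p]]]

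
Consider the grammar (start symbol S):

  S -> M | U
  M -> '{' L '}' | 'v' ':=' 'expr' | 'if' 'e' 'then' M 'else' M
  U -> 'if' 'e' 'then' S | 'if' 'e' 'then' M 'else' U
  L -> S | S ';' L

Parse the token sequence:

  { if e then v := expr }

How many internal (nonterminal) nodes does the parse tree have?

[S [M { [L [S [U if e then [S [M v := expr]]]]] }]]

7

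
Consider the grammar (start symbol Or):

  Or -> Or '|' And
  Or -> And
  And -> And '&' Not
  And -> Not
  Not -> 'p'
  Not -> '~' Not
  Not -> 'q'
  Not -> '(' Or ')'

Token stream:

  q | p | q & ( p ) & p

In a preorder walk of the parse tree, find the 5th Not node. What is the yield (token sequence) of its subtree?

p

[Or [Or [Or [And [Not q]]] | [And [Not p]]] | [And [And [And [Not q]] & [Not ( [Or [And [Not p]]] )]] & [Not p]]]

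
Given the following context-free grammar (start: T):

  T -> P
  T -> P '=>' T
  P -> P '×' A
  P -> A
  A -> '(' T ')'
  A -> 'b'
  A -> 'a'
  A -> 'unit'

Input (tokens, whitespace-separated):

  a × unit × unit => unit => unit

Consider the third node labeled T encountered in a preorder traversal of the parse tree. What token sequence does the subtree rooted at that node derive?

unit

[T [P [P [P [A a]] × [A unit]] × [A unit]] => [T [P [A unit]] => [T [P [A unit]]]]]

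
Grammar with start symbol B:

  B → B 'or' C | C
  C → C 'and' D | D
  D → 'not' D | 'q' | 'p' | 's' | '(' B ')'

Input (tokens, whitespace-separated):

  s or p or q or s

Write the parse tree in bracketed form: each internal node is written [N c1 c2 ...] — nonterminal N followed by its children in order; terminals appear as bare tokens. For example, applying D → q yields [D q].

B
B or C
B or C or C
B or C or C or C
C or C or C or C
D or C or C or C
s or C or C or C
s or D or C or C
s or p or C or C
s or p or D or C
s or p or q or C
s or p or q or D
s or p or q or s

[B [B [B [B [C [D s]]] or [C [D p]]] or [C [D q]]] or [C [D s]]]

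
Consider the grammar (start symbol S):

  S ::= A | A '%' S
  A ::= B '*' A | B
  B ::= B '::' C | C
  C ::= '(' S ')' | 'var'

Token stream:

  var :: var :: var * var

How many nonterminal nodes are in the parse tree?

11

[S [A [B [B [B [C var]] :: [C var]] :: [C var]] * [A [B [C var]]]]]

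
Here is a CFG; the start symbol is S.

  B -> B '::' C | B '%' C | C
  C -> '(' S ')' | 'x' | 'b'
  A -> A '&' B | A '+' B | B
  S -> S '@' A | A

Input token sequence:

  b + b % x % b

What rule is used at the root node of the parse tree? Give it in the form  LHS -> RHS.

[S [A [A [B [C b]]] + [B [B [B [C b]] % [C x]] % [C b]]]]

S -> A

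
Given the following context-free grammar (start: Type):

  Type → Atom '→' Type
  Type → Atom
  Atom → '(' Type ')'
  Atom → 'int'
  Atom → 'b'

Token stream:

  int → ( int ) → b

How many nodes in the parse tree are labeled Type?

4

[Type [Atom int] → [Type [Atom ( [Type [Atom int]] )] → [Type [Atom b]]]]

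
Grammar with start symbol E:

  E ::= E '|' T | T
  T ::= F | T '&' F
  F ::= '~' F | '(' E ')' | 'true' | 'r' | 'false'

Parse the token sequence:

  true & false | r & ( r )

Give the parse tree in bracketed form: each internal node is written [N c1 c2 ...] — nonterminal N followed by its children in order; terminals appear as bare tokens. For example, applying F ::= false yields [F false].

[E [E [T [T [F true]] & [F false]]] | [T [T [F r]] & [F ( [E [T [F r]]] )]]]

E
E | T
T | T
T & F | T
F & F | T
true & F | T
true & false | T
true & false | T & F
true & false | F & F
true & false | r & F
true & false | r & ( E )
true & false | r & ( T )
true & false | r & ( F )
true & false | r & ( r )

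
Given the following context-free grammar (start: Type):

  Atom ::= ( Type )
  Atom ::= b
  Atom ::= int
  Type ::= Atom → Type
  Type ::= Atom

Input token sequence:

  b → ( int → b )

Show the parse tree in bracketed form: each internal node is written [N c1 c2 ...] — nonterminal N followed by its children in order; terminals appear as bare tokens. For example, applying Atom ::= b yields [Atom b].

Type
Atom → Type
b → Type
b → Atom
b → ( Type )
b → ( Atom → Type )
b → ( int → Type )
b → ( int → Atom )
b → ( int → b )

[Type [Atom b] → [Type [Atom ( [Type [Atom int] → [Type [Atom b]]] )]]]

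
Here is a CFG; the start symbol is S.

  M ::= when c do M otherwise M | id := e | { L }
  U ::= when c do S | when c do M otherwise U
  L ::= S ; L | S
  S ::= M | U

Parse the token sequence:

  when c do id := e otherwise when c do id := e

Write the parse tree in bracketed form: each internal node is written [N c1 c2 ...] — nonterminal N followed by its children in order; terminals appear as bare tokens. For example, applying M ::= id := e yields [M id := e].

[S [U when c do [M id := e] otherwise [U when c do [S [M id := e]]]]]

S
U
when c do M otherwise U
when c do id := e otherwise U
when c do id := e otherwise when c do S
when c do id := e otherwise when c do M
when c do id := e otherwise when c do id := e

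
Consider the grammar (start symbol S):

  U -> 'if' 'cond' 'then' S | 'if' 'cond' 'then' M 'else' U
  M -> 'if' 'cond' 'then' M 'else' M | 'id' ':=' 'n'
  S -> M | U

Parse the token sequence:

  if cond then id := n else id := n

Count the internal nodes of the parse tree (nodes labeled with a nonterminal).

4

[S [M if cond then [M id := n] else [M id := n]]]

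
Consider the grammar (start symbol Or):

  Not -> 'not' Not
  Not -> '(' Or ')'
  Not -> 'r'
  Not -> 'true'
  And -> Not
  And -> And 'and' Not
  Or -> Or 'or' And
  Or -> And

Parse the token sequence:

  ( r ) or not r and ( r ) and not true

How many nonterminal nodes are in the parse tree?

18

[Or [Or [And [Not ( [Or [And [Not r]]] )]]] or [And [And [And [Not not [Not r]]] and [Not ( [Or [And [Not r]]] )]] and [Not not [Not true]]]]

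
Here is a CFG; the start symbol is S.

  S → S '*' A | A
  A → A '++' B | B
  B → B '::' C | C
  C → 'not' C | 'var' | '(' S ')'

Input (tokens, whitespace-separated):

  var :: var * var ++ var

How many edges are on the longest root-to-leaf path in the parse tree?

6

[S [S [A [B [B [C var]] :: [C var]]]] * [A [A [B [C var]]] ++ [B [C var]]]]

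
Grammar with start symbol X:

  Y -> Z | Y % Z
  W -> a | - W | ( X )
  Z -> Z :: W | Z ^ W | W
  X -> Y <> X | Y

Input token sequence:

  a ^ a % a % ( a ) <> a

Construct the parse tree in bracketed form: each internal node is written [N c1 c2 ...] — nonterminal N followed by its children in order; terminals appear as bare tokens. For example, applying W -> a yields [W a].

X
Y <> X
Y % Z <> X
Y % Z % Z <> X
Z % Z % Z <> X
Z ^ W % Z % Z <> X
W ^ W % Z % Z <> X
a ^ W % Z % Z <> X
a ^ a % Z % Z <> X
a ^ a % W % Z <> X
a ^ a % a % Z <> X
a ^ a % a % W <> X
a ^ a % a % ( X ) <> X
a ^ a % a % ( Y ) <> X
a ^ a % a % ( Z ) <> X
a ^ a % a % ( W ) <> X
a ^ a % a % ( a ) <> X
a ^ a % a % ( a ) <> Y
a ^ a % a % ( a ) <> Z
a ^ a % a % ( a ) <> W
a ^ a % a % ( a ) <> a

[X [Y [Y [Y [Z [Z [W a]] ^ [W a]]] % [Z [W a]]] % [Z [W ( [X [Y [Z [W a]]]] )]]] <> [X [Y [Z [W a]]]]]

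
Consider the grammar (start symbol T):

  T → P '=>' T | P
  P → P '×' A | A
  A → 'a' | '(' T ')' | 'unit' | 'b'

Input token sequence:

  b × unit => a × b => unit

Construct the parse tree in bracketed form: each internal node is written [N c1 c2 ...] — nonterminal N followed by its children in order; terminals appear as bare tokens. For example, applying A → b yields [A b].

[T [P [P [A b]] × [A unit]] => [T [P [P [A a]] × [A b]] => [T [P [A unit]]]]]

T
P => T
P × A => T
A × A => T
b × A => T
b × unit => T
b × unit => P => T
b × unit => P × A => T
b × unit => A × A => T
b × unit => a × A => T
b × unit => a × b => T
b × unit => a × b => P
b × unit => a × b => A
b × unit => a × b => unit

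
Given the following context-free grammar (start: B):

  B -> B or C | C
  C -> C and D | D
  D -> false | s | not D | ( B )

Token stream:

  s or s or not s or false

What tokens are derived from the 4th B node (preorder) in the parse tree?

s

[B [B [B [B [C [D s]]] or [C [D s]]] or [C [D not [D s]]]] or [C [D false]]]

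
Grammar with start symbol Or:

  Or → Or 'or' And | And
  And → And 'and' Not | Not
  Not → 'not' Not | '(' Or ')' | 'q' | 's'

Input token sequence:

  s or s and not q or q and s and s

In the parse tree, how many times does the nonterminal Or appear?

[Or [Or [Or [And [Not s]]] or [And [And [Not s]] and [Not not [Not q]]]] or [And [And [And [Not q]] and [Not s]] and [Not s]]]

3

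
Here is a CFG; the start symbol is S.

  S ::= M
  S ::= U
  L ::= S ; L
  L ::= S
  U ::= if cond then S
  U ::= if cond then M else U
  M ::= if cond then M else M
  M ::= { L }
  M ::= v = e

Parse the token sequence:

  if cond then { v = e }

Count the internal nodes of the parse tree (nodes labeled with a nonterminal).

7

[S [U if cond then [S [M { [L [S [M v = e]]] }]]]]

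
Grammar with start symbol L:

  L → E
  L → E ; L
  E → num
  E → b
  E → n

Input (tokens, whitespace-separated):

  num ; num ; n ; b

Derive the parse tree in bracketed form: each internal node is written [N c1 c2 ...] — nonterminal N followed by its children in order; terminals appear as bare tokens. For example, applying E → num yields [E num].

L
E ; L
num ; L
num ; E ; L
num ; num ; L
num ; num ; E ; L
num ; num ; n ; L
num ; num ; n ; E
num ; num ; n ; b

[L [E num] ; [L [E num] ; [L [E n] ; [L [E b]]]]]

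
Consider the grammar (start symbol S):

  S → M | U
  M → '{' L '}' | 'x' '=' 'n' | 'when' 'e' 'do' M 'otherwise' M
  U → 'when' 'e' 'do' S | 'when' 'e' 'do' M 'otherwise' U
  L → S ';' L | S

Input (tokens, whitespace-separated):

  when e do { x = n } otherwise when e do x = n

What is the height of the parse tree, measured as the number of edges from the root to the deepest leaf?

[S [U when e do [M { [L [S [M x = n]]] }] otherwise [U when e do [S [M x = n]]]]]

6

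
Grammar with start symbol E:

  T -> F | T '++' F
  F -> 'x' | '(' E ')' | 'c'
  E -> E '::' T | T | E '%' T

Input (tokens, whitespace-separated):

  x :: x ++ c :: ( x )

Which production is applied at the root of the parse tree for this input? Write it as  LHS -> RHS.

[E [E [E [T [F x]]] :: [T [T [F x]] ++ [F c]]] :: [T [F ( [E [T [F x]]] )]]]

E -> E '::' T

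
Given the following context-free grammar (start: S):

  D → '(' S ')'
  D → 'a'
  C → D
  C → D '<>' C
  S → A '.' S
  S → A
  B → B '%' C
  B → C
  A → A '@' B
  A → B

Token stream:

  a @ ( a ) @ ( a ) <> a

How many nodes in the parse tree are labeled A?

[S [A [A [A [B [C [D a]]]] @ [B [C [D ( [S [A [B [C [D a]]]]] )]]]] @ [B [C [D ( [S [A [B [C [D a]]]]] )] <> [C [D a]]]]]]

5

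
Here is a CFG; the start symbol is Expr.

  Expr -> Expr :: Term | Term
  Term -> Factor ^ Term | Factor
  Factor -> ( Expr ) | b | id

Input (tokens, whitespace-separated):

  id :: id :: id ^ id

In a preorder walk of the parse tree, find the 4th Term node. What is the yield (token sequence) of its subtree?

id

[Expr [Expr [Expr [Term [Factor id]]] :: [Term [Factor id]]] :: [Term [Factor id] ^ [Term [Factor id]]]]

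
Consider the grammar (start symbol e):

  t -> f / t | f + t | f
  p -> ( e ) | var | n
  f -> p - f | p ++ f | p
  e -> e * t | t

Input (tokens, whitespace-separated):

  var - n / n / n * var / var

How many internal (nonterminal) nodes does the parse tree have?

19

[e [e [t [f [p var] - [f [p n]]] / [t [f [p n]] / [t [f [p n]]]]]] * [t [f [p var]] / [t [f [p var]]]]]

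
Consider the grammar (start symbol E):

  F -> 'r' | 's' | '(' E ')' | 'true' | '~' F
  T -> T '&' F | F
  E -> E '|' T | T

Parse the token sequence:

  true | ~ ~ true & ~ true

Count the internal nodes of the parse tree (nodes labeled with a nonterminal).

11

[E [E [T [F true]]] | [T [T [F ~ [F ~ [F true]]]] & [F ~ [F true]]]]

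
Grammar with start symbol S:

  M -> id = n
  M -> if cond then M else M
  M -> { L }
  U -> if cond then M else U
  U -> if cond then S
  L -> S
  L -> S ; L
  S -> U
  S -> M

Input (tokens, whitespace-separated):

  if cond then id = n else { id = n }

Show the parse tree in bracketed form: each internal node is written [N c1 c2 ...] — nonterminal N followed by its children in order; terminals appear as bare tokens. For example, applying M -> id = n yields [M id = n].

S
M
if cond then M else M
if cond then id = n else M
if cond then id = n else { L }
if cond then id = n else { S }
if cond then id = n else { M }
if cond then id = n else { id = n }

[S [M if cond then [M id = n] else [M { [L [S [M id = n]]] }]]]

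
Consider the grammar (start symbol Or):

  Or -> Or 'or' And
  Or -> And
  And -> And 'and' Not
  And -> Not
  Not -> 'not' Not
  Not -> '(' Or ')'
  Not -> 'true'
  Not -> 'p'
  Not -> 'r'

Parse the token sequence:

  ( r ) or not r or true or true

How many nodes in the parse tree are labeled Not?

6

[Or [Or [Or [Or [And [Not ( [Or [And [Not r]]] )]]] or [And [Not not [Not r]]]] or [And [Not true]]] or [And [Not true]]]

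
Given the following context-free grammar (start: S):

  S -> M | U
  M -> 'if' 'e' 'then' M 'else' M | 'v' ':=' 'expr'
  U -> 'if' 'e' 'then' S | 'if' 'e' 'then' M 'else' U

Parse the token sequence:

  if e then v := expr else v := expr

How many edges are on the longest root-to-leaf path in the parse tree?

3

[S [M if e then [M v := expr] else [M v := expr]]]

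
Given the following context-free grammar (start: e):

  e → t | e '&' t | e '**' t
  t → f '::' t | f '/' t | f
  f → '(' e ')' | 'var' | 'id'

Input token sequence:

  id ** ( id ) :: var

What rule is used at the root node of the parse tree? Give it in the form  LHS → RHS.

e → e '**' t

[e [e [t [f id]]] ** [t [f ( [e [t [f id]]] )] :: [t [f var]]]]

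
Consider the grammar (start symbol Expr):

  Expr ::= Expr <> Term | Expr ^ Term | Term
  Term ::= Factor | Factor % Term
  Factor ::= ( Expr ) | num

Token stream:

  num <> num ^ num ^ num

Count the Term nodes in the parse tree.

[Expr [Expr [Expr [Expr [Term [Factor num]]] <> [Term [Factor num]]] ^ [Term [Factor num]]] ^ [Term [Factor num]]]

4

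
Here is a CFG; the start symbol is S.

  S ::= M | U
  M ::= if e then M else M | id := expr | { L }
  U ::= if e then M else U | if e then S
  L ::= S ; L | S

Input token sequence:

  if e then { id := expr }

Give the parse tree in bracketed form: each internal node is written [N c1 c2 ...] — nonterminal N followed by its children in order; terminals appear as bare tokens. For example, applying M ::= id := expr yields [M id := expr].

[S [U if e then [S [M { [L [S [M id := expr]]] }]]]]

S
U
if e then S
if e then M
if e then { L }
if e then { S }
if e then { M }
if e then { id := expr }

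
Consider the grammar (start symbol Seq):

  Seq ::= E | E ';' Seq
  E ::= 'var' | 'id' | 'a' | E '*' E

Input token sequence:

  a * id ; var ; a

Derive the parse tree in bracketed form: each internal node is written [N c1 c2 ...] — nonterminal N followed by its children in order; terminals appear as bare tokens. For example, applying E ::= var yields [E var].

Seq
E ; Seq
E * E ; Seq
a * E ; Seq
a * id ; Seq
a * id ; E ; Seq
a * id ; var ; Seq
a * id ; var ; E
a * id ; var ; a

[Seq [E [E a] * [E id]] ; [Seq [E var] ; [Seq [E a]]]]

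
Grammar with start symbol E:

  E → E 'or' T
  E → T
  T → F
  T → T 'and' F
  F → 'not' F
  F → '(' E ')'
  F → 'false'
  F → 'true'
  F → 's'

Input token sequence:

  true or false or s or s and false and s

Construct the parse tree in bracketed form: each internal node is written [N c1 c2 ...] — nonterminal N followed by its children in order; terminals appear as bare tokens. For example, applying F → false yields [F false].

E
E or T
E or T or T
E or T or T or T
T or T or T or T
F or T or T or T
true or T or T or T
true or F or T or T
true or false or T or T
true or false or F or T
true or false or s or T
true or false or s or T and F
true or false or s or T and F and F
true or false or s or F and F and F
true or false or s or s and F and F
true or false or s or s and false and F
true or false or s or s and false and s

[E [E [E [E [T [F true]]] or [T [F false]]] or [T [F s]]] or [T [T [T [F s]] and [F false]] and [F s]]]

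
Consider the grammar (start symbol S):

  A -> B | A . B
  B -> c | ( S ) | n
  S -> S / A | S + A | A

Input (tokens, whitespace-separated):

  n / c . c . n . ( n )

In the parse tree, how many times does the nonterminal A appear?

[S [S [A [B n]]] / [A [A [A [A [B c]] . [B c]] . [B n]] . [B ( [S [A [B n]]] )]]]

6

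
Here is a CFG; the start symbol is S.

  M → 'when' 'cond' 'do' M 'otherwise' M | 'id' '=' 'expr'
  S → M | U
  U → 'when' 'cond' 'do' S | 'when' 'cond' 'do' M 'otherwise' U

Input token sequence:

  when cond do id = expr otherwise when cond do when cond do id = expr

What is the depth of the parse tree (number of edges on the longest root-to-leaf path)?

[S [U when cond do [M id = expr] otherwise [U when cond do [S [U when cond do [S [M id = expr]]]]]]]

7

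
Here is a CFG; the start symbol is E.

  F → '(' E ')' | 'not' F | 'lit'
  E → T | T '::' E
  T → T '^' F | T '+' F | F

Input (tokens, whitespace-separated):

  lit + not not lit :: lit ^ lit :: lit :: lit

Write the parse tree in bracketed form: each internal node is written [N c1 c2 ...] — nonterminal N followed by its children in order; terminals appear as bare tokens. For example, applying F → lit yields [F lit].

[E [T [T [F lit]] + [F not [F not [F lit]]]] :: [E [T [T [F lit]] ^ [F lit]] :: [E [T [F lit]] :: [E [T [F lit]]]]]]

E
T :: E
T + F :: E
F + F :: E
lit + F :: E
lit + not F :: E
lit + not not F :: E
lit + not not lit :: E
lit + not not lit :: T :: E
lit + not not lit :: T ^ F :: E
lit + not not lit :: F ^ F :: E
lit + not not lit :: lit ^ F :: E
lit + not not lit :: lit ^ lit :: E
lit + not not lit :: lit ^ lit :: T :: E
lit + not not lit :: lit ^ lit :: F :: E
lit + not not lit :: lit ^ lit :: lit :: E
lit + not not lit :: lit ^ lit :: lit :: T
lit + not not lit :: lit ^ lit :: lit :: F
lit + not not lit :: lit ^ lit :: lit :: lit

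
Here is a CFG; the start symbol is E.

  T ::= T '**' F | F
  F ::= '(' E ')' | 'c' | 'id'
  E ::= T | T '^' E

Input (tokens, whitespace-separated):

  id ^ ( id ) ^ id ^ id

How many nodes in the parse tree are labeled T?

5

[E [T [F id]] ^ [E [T [F ( [E [T [F id]]] )]] ^ [E [T [F id]] ^ [E [T [F id]]]]]]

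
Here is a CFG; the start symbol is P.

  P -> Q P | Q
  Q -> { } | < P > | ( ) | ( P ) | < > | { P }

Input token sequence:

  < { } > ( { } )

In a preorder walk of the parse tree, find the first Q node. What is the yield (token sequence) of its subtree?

< { } >

[P [Q < [P [Q { }]] >] [P [Q ( [P [Q { }]] )]]]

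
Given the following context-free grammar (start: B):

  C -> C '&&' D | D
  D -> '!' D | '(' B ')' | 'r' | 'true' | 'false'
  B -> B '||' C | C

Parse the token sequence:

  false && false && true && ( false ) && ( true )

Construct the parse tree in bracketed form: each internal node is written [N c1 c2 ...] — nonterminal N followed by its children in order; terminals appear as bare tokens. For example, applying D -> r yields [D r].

B
C
C && D
C && D && D
C && D && D && D
C && D && D && D && D
D && D && D && D && D
false && D && D && D && D
false && false && D && D && D
false && false && true && D && D
false && false && true && ( B ) && D
false && false && true && ( C ) && D
false && false && true && ( D ) && D
false && false && true && ( false ) && D
false && false && true && ( false ) && ( B )
false && false && true && ( false ) && ( C )
false && false && true && ( false ) && ( D )
false && false && true && ( false ) && ( true )

[B [C [C [C [C [C [D false]] && [D false]] && [D true]] && [D ( [B [C [D false]]] )]] && [D ( [B [C [D true]]] )]]]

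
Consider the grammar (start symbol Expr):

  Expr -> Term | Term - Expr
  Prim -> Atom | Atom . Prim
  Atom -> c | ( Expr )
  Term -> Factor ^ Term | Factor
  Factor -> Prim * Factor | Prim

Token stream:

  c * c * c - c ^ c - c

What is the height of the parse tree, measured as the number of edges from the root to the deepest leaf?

[Expr [Term [Factor [Prim [Atom c]] * [Factor [Prim [Atom c]] * [Factor [Prim [Atom c]]]]]] - [Expr [Term [Factor [Prim [Atom c]]] ^ [Term [Factor [Prim [Atom c]]]]] - [Expr [Term [Factor [Prim [Atom c]]]]]]]

7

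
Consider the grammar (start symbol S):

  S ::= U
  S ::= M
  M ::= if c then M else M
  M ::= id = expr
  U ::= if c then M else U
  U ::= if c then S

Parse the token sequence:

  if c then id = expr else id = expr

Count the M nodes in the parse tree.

3

[S [M if c then [M id = expr] else [M id = expr]]]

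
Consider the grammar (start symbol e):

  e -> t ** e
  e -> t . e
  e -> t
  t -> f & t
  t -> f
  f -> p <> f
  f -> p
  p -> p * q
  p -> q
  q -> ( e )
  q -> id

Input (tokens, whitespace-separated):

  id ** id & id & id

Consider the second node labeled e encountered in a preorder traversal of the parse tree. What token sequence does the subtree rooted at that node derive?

id & id & id

[e [t [f [p [q id]]]] ** [e [t [f [p [q id]]] & [t [f [p [q id]]] & [t [f [p [q id]]]]]]]]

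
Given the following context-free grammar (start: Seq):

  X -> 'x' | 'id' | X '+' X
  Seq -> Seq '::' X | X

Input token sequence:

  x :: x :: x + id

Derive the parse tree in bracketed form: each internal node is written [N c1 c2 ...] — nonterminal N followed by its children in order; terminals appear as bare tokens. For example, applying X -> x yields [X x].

[Seq [Seq [Seq [X x]] :: [X x]] :: [X [X x] + [X id]]]

Seq
Seq :: X
Seq :: X :: X
X :: X :: X
x :: X :: X
x :: x :: X
x :: x :: X + X
x :: x :: x + X
x :: x :: x + id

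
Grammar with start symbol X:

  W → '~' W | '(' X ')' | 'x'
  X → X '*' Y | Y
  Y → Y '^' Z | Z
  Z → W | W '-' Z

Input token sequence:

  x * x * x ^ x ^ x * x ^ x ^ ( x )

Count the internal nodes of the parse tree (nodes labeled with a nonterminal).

[X [X [X [X [Y [Z [W x]]]] * [Y [Z [W x]]]] * [Y [Y [Y [Z [W x]]] ^ [Z [W x]]] ^ [Z [W x]]]] * [Y [Y [Y [Z [W x]]] ^ [Z [W x]]] ^ [Z [W ( [X [Y [Z [W x]]]] )]]]]

32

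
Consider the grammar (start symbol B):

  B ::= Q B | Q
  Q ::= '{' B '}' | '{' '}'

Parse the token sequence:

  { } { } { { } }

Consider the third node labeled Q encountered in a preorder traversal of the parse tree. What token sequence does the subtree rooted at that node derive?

{ { } }

[B [Q { }] [B [Q { }] [B [Q { [B [Q { }]] }]]]]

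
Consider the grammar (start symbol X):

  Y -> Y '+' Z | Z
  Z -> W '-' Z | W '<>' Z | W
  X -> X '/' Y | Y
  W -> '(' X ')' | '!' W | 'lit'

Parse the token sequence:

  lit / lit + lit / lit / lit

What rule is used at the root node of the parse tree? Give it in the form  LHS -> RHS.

[X [X [X [X [Y [Z [W lit]]]] / [Y [Y [Z [W lit]]] + [Z [W lit]]]] / [Y [Z [W lit]]]] / [Y [Z [W lit]]]]

X -> X '/' Y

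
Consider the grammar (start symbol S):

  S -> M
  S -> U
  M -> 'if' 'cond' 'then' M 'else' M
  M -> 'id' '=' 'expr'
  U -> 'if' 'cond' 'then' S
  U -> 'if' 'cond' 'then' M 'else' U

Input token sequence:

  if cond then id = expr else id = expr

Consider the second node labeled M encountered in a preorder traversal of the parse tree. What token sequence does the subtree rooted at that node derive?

id = expr

[S [M if cond then [M id = expr] else [M id = expr]]]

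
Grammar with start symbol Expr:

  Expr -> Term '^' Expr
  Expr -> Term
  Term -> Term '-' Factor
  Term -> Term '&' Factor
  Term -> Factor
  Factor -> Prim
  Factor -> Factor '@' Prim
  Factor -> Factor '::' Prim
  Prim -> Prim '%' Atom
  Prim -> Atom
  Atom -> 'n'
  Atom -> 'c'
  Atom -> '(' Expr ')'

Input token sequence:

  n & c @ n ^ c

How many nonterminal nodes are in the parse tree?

17

[Expr [Term [Term [Factor [Prim [Atom n]]]] & [Factor [Factor [Prim [Atom c]]] @ [Prim [Atom n]]]] ^ [Expr [Term [Factor [Prim [Atom c]]]]]]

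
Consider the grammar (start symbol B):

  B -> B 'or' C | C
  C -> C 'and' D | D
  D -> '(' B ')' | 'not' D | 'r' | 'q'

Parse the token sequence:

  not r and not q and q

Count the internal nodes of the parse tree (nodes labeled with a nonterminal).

[B [C [C [C [D not [D r]]] and [D not [D q]]] and [D q]]]

9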